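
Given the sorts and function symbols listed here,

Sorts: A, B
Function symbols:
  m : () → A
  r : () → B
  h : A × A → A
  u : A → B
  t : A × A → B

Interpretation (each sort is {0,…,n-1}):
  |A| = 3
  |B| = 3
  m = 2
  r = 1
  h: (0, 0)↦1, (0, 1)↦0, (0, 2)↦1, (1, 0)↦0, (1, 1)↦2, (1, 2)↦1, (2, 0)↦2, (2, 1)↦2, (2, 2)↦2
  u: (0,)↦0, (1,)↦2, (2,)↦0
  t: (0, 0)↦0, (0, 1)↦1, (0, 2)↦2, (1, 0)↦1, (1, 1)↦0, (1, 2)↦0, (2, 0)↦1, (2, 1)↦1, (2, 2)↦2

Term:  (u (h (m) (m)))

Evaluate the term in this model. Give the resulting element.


value = 0

  m = 2
  m = 2
  (h (m) (m)) = h(2, 2) = 2
  (u (h (m) (m))) = u(2,) = 0


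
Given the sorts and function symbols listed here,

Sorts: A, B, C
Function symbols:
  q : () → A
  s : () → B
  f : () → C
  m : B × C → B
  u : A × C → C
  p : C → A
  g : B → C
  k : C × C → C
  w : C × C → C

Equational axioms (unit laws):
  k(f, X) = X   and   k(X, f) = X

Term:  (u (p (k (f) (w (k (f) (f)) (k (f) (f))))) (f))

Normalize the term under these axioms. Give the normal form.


normal form = (u (p (w (f) (f))) (f))

1. (u (p (k (f) (w (k (f) (f)) (k (f) (f))))) (f))  →  (u (p (w (k (f) (f)) (k (f) (f)))) (f))
2. (u (p (w (k (f) (f)) (k (f) (f)))) (f))  →  (u (p (w (f) (k (f) (f)))) (f))
3. (u (p (w (f) (k (f) (f)))) (f))  →  (u (p (w (f) (f))) (f))


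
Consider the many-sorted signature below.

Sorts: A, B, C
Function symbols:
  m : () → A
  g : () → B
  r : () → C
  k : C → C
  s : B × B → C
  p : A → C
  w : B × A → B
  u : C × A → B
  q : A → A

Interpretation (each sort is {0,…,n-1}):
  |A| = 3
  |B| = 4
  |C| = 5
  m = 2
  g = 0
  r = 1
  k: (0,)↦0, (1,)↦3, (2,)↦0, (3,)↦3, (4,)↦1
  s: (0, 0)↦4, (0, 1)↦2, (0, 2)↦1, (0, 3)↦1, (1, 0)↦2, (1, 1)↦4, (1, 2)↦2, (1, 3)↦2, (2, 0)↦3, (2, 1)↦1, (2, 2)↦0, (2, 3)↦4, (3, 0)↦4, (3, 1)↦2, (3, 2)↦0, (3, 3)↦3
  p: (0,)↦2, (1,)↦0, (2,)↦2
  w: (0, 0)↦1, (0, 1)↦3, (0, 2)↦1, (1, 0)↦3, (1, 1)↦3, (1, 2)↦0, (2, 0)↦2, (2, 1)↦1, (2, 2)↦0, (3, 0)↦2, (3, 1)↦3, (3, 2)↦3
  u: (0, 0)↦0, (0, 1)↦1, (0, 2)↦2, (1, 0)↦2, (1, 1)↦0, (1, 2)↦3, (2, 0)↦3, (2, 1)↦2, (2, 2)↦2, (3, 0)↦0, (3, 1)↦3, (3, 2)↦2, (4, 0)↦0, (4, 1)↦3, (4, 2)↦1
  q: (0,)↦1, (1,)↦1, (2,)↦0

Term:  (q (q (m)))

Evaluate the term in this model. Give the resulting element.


value = 1

  m = 2
  (q (m)) = q(2,) = 0
  (q (q (m))) = q(0,) = 1


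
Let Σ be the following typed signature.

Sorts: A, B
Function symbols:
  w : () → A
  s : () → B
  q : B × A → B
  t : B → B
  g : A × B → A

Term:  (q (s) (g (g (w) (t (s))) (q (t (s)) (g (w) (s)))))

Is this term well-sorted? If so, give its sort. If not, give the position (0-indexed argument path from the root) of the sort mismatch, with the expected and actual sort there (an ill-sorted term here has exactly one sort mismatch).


well-sorted; sort = B

  (s) : B
      (w) : A
        (s) : B
      (t (s)) : B
    (g (w) (t (s))) : A
        (s) : B
      (t (s)) : B
        (w) : A
        (s) : B
      (g (w) (s)) : A
    (q (t (s)) (g (w) (s))) : B
  (g (g (w) (t (s))) (q (t (s)) (g (w) (s)))) : A
(q (s) (g (g (w) (t (s))) (q (t (s)) (g (w) (s))))) : B


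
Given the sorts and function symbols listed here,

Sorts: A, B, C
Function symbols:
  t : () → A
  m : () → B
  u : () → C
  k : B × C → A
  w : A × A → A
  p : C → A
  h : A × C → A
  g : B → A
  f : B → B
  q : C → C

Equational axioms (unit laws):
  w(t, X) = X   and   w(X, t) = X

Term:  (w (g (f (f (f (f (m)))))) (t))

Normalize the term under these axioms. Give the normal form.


normal form = (g (f (f (f (f (m))))))

1. (w (g (f (f (f (f (m)))))) (t))  →  (g (f (f (f (f (m))))))


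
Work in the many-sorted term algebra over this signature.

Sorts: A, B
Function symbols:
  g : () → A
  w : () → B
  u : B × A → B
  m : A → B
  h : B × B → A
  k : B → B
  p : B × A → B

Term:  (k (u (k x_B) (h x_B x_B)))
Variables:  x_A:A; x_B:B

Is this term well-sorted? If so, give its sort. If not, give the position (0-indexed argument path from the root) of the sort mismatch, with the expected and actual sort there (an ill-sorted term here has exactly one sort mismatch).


      x_B : B
    (k x_B) : B
      x_B : B
      x_B : B
    (h x_B x_B) : A
  (u (k x_B) (h x_B x_B)) : B
(k (u (k x_B) (h x_B x_B))) : B

well-sorted; sort = B


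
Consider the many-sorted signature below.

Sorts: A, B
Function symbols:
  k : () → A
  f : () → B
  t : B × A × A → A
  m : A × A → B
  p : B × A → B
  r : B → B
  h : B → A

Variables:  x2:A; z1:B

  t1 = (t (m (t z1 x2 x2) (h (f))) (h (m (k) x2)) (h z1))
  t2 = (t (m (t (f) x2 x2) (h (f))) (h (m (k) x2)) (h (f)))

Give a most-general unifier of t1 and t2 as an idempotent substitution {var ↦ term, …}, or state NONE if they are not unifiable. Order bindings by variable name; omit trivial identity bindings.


{z1 ↦ (f)}


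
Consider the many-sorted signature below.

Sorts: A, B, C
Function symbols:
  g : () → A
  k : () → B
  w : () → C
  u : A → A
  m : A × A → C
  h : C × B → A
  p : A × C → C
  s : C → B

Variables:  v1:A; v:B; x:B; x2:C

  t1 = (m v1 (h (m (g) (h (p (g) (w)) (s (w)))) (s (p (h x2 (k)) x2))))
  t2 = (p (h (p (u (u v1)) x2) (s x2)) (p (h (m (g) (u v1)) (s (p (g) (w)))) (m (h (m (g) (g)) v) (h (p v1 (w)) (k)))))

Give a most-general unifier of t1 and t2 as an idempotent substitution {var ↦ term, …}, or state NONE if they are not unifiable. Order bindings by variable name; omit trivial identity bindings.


head clash or occurs-check failure — not unifiable

NONE (not unifiable)


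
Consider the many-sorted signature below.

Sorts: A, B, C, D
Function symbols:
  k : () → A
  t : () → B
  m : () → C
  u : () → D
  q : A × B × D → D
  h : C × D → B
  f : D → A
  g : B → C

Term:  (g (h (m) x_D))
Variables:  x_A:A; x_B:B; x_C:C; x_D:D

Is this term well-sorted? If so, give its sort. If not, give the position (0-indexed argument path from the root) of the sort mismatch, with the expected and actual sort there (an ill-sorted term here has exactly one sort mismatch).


    (m) : C
    x_D : D
  (h (m) x_D) : B
(g (h (m) x_D)) : C

well-sorted; sort = C


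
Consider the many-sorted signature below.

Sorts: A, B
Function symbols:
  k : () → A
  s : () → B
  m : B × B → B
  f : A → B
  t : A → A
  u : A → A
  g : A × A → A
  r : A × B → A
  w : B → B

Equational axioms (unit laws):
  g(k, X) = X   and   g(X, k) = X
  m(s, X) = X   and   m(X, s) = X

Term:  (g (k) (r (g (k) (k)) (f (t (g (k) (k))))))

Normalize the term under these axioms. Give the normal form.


normal form = (r (k) (f (t (k))))

1. (g (k) (r (g (k) (k)) (f (t (g (k) (k))))))  →  (r (g (k) (k)) (f (t (g (k) (k)))))
2. (r (g (k) (k)) (f (t (g (k) (k)))))  →  (r (k) (f (t (g (k) (k)))))
3. (r (k) (f (t (g (k) (k)))))  →  (r (k) (f (t (k))))


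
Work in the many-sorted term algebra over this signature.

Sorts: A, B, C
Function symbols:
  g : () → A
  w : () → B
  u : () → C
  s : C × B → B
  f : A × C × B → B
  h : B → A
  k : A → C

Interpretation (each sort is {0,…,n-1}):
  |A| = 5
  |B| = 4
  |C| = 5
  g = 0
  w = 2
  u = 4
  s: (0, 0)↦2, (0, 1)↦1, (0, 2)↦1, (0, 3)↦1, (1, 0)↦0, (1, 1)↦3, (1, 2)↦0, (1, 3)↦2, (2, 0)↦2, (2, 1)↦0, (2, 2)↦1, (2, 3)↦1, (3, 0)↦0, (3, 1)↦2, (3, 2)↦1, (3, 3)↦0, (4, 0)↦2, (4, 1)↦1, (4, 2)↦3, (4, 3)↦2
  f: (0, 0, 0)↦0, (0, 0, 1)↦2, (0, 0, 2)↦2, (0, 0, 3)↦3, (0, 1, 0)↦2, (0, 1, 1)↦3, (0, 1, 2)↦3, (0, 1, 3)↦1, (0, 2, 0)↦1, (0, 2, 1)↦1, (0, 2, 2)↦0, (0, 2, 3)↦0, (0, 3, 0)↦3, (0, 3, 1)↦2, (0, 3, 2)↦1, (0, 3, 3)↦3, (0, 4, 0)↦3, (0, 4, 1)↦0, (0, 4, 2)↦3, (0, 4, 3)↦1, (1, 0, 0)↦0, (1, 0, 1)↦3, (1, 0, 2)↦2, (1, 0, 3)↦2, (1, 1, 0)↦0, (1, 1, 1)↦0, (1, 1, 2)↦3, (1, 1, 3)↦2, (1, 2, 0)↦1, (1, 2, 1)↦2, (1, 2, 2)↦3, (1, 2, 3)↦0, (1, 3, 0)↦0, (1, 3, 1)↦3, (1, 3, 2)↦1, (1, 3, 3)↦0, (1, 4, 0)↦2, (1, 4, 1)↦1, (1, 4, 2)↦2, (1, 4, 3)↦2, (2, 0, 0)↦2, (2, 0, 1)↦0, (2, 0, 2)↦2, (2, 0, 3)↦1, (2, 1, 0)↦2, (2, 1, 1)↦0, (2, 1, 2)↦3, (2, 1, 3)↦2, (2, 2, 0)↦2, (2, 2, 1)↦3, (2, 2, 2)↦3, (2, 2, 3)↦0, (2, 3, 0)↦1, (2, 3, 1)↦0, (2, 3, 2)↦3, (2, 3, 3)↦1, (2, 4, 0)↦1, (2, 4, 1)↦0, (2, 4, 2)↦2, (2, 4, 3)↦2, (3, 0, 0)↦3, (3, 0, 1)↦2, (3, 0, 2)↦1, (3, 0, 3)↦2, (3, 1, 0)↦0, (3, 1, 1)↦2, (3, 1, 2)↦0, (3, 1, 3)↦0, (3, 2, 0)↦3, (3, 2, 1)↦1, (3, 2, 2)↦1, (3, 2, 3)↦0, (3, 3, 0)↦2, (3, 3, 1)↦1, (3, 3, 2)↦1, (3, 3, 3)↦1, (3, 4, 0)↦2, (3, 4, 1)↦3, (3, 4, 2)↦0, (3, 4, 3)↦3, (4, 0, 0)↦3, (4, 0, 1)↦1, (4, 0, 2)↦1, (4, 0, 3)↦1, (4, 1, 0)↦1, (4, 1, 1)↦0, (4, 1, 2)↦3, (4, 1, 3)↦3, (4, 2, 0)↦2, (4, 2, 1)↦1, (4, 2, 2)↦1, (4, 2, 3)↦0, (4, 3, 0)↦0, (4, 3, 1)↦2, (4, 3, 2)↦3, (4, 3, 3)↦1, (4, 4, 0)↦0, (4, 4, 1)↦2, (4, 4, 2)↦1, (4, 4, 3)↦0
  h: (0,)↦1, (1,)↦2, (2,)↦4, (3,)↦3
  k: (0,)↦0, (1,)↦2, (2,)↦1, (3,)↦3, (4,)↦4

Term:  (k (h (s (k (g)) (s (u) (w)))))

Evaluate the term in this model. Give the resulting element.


value = 1

  g = 0
  (k (g)) = k(0,) = 0
  u = 4
  w = 2
  (s (u) (w)) = s(4, 2) = 3
  (s (k (g)) (s (u) (w))) = s(0, 3) = 1
  (h (s (k (g)) (s (u) (w)))) = h(1,) = 2
  (k (h (s (k (g)) (s (u) (w))))) = k(2,) = 1


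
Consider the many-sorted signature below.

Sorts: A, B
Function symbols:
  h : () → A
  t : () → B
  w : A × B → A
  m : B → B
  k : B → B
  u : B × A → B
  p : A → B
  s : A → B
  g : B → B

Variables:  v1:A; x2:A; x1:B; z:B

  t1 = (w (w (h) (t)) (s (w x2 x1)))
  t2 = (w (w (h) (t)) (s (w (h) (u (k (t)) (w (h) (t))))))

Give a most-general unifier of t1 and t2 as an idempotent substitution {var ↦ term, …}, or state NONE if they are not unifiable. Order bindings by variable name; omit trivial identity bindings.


{x1 ↦ (u (k (t)) (w (h) (t))), x2 ↦ (h)}


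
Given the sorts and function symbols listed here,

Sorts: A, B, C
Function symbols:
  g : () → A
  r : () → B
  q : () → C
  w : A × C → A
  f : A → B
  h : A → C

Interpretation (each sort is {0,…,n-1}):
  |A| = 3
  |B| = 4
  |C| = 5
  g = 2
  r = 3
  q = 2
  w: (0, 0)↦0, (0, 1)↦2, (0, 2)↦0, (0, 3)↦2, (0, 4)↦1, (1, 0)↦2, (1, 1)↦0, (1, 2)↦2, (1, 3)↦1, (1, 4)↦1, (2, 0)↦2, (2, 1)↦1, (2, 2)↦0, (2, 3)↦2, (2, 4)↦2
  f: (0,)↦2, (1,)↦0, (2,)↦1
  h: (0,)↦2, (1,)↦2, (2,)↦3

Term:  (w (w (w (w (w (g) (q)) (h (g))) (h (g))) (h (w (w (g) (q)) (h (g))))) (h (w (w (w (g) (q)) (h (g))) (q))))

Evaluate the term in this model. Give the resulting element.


value = 0

  g = 2
  q = 2
  (w (g) (q)) = w(2, 2) = 0
  g = 2
  (h (g)) = h(2,) = 3
  (w (w (g) (q)) (h (g))) = w(0, 3) = 2
  g = 2
  (h (g)) = h(2,) = 3
  (w (w (w (g) (q)) (h (g))) (h (g))) = w(2, 3) = 2
  g = 2
  q = 2
  (w (g) (q)) = w(2, 2) = 0
  g = 2
  (h (g)) = h(2,) = 3
  (w (w (g) (q)) (h (g))) = w(0, 3) = 2
  (h (w (w (g) (q)) (h (g)))) = h(2,) = 3
  (w (w (w (w (g) (q)) (h (g))) (h (g))) (h (w (w (g) (q)) (h (g))))) = w(2, 3) = 2
  g = 2
  q = 2
  (w (g) (q)) = w(2, 2) = 0
  g = 2
  (h (g)) = h(2,) = 3
  (w (w (g) (q)) (h (g))) = w(0, 3) = 2
  q = 2
  (w (w (w (g) (q)) (h (g))) (q)) = w(2, 2) = 0
  (h (w (w (w (g) (q)) (h (g))) (q))) = h(0,) = 2
  (w (w (w (w (w (g) (q)) (h (g))) (h (g))) (h (w (w (g) (q)) (h (g))))) (h (w (w (w (g) (q)) (h (g))) (q)))) = w(2, 2) = 0


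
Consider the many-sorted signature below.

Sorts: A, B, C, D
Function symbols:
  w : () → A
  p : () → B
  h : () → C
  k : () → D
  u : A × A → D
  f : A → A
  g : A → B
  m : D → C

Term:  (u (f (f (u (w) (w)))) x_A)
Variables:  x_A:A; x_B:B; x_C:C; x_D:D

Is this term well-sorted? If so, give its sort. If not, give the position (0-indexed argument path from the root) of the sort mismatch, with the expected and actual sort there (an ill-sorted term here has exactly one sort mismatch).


        (w) : A
        (w) : A
      (u (w) (w)) : D
    (f (u (w) (w))) : ✗ arg 0 at [0, 0, 0] has sort D, expected A
  x_A : A

ill-sorted at position [0, 0, 0]: expected A, got D


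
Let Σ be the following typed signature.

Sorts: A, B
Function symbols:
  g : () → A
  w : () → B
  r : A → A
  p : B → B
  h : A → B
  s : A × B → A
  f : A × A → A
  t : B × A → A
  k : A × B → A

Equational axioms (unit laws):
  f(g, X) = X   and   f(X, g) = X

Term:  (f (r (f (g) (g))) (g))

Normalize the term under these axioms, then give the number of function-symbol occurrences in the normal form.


size = 2

1. (f (r (f (g) (g))) (g))  →  (r (f (g) (g)))
2. (r (f (g) (g)))  →  (r (g))
normal form: (r (g))


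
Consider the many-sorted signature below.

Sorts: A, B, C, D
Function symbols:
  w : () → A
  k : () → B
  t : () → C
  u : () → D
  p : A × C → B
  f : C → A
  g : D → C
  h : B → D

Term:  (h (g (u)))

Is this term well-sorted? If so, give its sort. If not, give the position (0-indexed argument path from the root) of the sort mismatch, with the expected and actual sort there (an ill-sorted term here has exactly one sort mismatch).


    (u) : D
  (g (u)) : C
(h (g (u))) : ✗ arg 0 at [0] has sort C, expected B

ill-sorted at position [0]: expected B, got C


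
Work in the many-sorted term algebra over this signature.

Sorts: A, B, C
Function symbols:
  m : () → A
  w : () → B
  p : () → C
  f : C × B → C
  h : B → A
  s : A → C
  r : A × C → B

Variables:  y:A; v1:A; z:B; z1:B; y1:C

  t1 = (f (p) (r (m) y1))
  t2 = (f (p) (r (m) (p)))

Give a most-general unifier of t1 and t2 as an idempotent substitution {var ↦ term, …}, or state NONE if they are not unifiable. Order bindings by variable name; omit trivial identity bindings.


{y1 ↦ (p)}


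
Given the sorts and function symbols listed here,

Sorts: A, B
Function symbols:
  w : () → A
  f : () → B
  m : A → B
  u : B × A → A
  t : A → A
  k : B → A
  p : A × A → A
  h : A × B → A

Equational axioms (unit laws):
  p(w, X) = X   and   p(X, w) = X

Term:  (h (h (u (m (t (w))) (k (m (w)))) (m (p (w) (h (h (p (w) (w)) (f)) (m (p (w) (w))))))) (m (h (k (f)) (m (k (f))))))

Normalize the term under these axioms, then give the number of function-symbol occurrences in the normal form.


size = 23

1. (h (h (u (m (t (w))) (k (m (w)))) (m (p (w) (h (h (p (w) (w)) (f)) (m (p (w) (w))))))) (m (h (k (f)) (m (k (f))))))  →  (h (h (u (m (t (w))) (k (m (w)))) (m (h (h (p (w) (w)) (f)) (m (p (w) (w)))))) (m (h (k (f)) (m (k (f))))))
2. (h (h (u (m (t (w))) (k (m (w)))) (m (h (h (p (w) (w)) (f)) (m (p (w) (w)))))) (m (h (k (f)) (m (k (f))))))  →  (h (h (u (m (t (w))) (k (m (w)))) (m (h (h (w) (f)) (m (p (w) (w)))))) (m (h (k (f)) (m (k (f))))))
3. (h (h (u (m (t (w))) (k (m (w)))) (m (h (h (w) (f)) (m (p (w) (w)))))) (m (h (k (f)) (m (k (f))))))  →  (h (h (u (m (t (w))) (k (m (w)))) (m (h (h (w) (f)) (m (w))))) (m (h (k (f)) (m (k (f))))))
normal form: (h (h (u (m (t (w))) (k (m (w)))) (m (h (h (w) (f)) (m (w))))) (m (h (k (f)) (m (k (f))))))


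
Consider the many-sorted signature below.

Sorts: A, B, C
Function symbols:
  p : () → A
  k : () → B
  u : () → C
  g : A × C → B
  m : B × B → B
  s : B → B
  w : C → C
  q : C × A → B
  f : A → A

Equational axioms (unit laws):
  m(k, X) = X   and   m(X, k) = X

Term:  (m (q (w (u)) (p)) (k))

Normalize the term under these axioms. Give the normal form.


1. (m (q (w (u)) (p)) (k))  →  (q (w (u)) (p))

normal form = (q (w (u)) (p))


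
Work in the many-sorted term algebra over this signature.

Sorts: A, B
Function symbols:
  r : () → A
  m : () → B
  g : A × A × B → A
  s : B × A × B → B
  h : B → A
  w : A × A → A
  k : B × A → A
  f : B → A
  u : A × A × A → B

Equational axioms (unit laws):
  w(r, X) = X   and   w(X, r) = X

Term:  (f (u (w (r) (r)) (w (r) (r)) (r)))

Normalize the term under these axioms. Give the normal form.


1. (f (u (w (r) (r)) (w (r) (r)) (r)))  →  (f (u (r) (w (r) (r)) (r)))
2. (f (u (r) (w (r) (r)) (r)))  →  (f (u (r) (r) (r)))

normal form = (f (u (r) (r) (r)))


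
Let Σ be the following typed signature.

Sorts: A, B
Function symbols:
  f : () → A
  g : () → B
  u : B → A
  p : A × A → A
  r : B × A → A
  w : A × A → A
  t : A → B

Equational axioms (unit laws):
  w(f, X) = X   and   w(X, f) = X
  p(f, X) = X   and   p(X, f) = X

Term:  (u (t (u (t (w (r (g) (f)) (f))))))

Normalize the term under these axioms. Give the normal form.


1. (u (t (u (t (w (r (g) (f)) (f))))))  →  (u (t (u (t (r (g) (f))))))

normal form = (u (t (u (t (r (g) (f))))))


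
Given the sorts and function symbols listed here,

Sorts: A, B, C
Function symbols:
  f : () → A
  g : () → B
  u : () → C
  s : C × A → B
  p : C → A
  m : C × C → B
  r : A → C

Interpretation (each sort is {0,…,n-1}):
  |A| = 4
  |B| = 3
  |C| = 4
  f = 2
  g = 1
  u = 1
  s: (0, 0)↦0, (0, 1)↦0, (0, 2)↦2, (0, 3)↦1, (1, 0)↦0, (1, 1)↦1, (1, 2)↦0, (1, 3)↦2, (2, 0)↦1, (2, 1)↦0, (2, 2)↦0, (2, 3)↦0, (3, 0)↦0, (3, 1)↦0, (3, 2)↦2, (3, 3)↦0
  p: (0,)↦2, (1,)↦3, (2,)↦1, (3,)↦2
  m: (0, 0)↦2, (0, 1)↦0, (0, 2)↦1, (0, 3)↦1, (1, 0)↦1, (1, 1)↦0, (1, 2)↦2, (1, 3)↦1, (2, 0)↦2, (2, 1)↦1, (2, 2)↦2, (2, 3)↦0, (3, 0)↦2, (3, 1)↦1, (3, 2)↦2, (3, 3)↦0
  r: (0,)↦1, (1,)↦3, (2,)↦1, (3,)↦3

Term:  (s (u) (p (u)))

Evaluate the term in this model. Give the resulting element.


  u = 1
  u = 1
  (p (u)) = p(1,) = 3
  (s (u) (p (u))) = s(1, 3) = 2

value = 2


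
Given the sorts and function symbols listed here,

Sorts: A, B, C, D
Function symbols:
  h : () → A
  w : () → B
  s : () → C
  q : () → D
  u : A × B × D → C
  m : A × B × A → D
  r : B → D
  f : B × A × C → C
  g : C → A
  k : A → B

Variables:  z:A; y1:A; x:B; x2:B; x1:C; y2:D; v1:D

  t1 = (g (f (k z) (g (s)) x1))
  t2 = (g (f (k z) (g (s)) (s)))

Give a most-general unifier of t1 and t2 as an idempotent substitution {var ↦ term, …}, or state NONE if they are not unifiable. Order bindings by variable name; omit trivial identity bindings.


{x1 ↦ (s)}


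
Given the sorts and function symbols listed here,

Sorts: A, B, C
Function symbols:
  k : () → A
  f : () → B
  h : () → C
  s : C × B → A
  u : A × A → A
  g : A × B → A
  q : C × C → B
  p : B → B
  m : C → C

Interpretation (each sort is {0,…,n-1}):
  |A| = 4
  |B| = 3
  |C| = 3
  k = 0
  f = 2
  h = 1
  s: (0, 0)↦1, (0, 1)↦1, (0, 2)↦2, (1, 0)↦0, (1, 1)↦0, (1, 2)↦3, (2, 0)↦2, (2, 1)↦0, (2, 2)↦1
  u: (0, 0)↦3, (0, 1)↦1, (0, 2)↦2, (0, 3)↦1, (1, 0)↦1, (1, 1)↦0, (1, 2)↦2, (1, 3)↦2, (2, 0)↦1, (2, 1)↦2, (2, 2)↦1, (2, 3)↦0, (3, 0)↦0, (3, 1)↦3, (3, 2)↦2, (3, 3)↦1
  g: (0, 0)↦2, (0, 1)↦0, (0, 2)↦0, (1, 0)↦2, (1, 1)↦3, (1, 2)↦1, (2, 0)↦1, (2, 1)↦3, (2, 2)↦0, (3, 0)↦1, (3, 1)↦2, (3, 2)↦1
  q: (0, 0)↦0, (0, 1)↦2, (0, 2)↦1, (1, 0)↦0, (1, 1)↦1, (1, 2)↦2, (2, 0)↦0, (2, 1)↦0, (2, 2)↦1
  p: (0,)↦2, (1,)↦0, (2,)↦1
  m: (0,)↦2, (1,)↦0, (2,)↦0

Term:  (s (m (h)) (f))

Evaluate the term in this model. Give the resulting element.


  h = 1
  (m (h)) = m(1,) = 0
  f = 2
  (s (m (h)) (f)) = s(0, 2) = 2

value = 2


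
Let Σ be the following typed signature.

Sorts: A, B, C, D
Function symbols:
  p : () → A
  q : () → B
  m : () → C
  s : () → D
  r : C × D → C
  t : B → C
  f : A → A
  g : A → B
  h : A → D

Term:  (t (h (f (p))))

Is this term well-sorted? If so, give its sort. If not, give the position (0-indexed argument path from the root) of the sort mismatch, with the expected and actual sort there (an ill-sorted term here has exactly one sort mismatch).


ill-sorted at position [0]: expected B, got D

      (p) : A
    (f (p)) : A
  (h (f (p))) : D
(t (h (f (p)))) : ✗ arg 0 at [0] has sort D, expected B


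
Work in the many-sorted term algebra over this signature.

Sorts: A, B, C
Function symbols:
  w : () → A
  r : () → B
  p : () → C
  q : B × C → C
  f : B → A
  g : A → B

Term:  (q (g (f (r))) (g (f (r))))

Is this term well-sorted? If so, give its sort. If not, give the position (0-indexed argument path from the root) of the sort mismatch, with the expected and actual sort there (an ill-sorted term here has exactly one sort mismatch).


      (r) : B
    (f (r)) : A
  (g (f (r))) : B
      (r) : B
    (f (r)) : A
  (g (f (r))) : B
(q (g (f (r))) (g (f (r)))) : ✗ arg 1 at [1] has sort B, expected C

ill-sorted at position [1]: expected C, got B


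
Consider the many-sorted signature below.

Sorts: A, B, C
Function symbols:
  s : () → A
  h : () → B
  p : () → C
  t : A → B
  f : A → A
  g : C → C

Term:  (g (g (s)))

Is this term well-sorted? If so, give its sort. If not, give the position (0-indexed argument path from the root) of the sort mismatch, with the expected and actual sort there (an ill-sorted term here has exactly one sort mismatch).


ill-sorted at position [0, 0]: expected C, got A

    (s) : A
  (g (s)) : ✗ arg 0 at [0, 0] has sort A, expected C


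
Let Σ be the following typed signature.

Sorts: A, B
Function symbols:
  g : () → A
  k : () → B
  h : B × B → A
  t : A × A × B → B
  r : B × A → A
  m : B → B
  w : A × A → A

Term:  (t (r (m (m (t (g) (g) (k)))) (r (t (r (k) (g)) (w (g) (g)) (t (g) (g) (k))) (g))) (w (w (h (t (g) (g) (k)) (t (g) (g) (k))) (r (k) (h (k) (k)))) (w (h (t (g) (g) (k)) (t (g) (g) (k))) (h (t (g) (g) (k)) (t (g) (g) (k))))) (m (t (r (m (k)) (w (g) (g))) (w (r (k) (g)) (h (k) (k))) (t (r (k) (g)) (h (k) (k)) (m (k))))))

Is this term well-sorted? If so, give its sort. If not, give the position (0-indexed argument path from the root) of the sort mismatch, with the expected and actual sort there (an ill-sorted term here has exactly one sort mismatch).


          (g) : A
          (g) : A
          (k) : B
        (t (g) (g) (k)) : B
      (m (t (g) (g) (k))) : B
    (m (m (t (g) (g) (k)))) : B
          (k) : B
          (g) : A
        (r (k) (g)) : A
          (g) : A
          (g) : A
        (w (g) (g)) : A
          (g) : A
          (g) : A
          (k) : B
        (t (g) (g) (k)) : B
      (t (r (k) (g)) (w (g) (g)) (t (g) (g) (k))) : B
      (g) : A
    (r (t (r (k) (g)) (w (g) (g)) (t (g) (g) (k))) (g)) : A
  (r (m (m (t (g) (g) (k)))) (r (t (r (k) (g)) (w (g) (g)) (t (g) (g) (k))) (g))) : A
          (g) : A
          (g) : A
          (k) : B
        (t (g) (g) (k)) : B
          (g) : A
          (g) : A
          (k) : B
        (t (g) (g) (k)) : B
      (h (t (g) (g) (k)) (t (g) (g) (k))) : A
        (k) : B
          (k) : B
          (k) : B
        (h (k) (k)) : A
      (r (k) (h (k) (k))) : A
    (w (h (t (g) (g) (k)) (t (g) (g) (k))) (r (k) (h (k) (k)))) : A
          (g) : A
          (g) : A
          (k) : B
        (t (g) (g) (k)) : B
          (g) : A
          (g) : A
          (k) : B
        (t (g) (g) (k)) : B
      (h (t (g) (g) (k)) (t (g) (g) (k))) : A
          (g) : A
          (g) : A
          (k) : B
        (t (g) (g) (k)) : B
          (g) : A
          (g) : A
          (k) : B
        (t (g) (g) (k)) : B
      (h (t (g) (g) (k)) (t (g) (g) (k))) : A
    (w (h (t (g) (g) (k)) (t (g) (g) (k))) (h (t (g) (g) (k)) (t (g) (g) (k)))) : A
  (w (w (h (t (g) (g) (k)) (t (g) (g) (k))) (r (k) (h (k) (k)))) (w (h (t (g) (g) (k)) (t (g) (g) (k))) (h (t (g) (g) (k)) (t (g) (g) (k))))) : A
          (k) : B
        (m (k)) : B
          (g) : A
          (g) : A
        (w (g) (g)) : A
      (r (m (k)) (w (g) (g))) : A
          (k) : B
          (g) : A
        (r (k) (g)) : A
          (k) : B
          (k) : B
        (h (k) (k)) : A
      (w (r (k) (g)) (h (k) (k))) : A
          (k) : B
          (g) : A
        (r (k) (g)) : A
          (k) : B
          (k) : B
        (h (k) (k)) : A
          (k) : B
        (m (k)) : B
      (t (r (k) (g)) (h (k) (k)) (m (k))) : B
    (t (r (m (k)) (w (g) (g))) (w (r (k) (g)) (h (k) (k))) (t (r (k) (g)) (h (k) (k)) (m (k)))) : B
  (m (t (r (m (k)) (w (g) (g))) (w (r (k) (g)) (h (k) (k))) (t (r (k) (g)) (h (k) (k)) (m (k))))) : B
(t (r (m (m (t (g) (g) (k)))) (r (t (r (k) (g)) (w (g) (g)) (t (g) (g) (k))) (g))) (w (w (h (t (g) (g) (k)) (t (g) (g) (k))) (r (k) (h (k) (k)))) (w (h (t (g) (g) (k)) (t (g) (g) (k))) (h (t (g) (g) (k)) (t (g) (g) (k))))) (m (t (r (m (k)) (w (g) (g))) (w (r (k) (g)) (h (k) (k))) (t (r (k) (g)) (h (k) (k)) (m (k)))))) : B

well-sorted; sort = B


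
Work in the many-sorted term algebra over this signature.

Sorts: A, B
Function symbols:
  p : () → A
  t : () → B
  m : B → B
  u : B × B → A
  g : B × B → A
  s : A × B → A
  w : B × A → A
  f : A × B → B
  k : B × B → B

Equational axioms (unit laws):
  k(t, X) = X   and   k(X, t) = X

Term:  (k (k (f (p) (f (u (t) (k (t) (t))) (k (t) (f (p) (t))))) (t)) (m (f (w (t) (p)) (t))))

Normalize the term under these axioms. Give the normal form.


1. (k (k (f (p) (f (u (t) (k (t) (t))) (k (t) (f (p) (t))))) (t)) (m (f (w (t) (p)) (t))))  →  (k (f (p) (f (u (t) (k (t) (t))) (k (t) (f (p) (t))))) (m (f (w (t) (p)) (t))))
2. (k (f (p) (f (u (t) (k (t) (t))) (k (t) (f (p) (t))))) (m (f (w (t) (p)) (t))))  →  (k (f (p) (f (u (t) (t)) (k (t) (f (p) (t))))) (m (f (w (t) (p)) (t))))
3. (k (f (p) (f (u (t) (t)) (k (t) (f (p) (t))))) (m (f (w (t) (p)) (t))))  →  (k (f (p) (f (u (t) (t)) (f (p) (t)))) (m (f (w (t) (p)) (t))))

normal form = (k (f (p) (f (u (t) (t)) (f (p) (t)))) (m (f (w (t) (p)) (t))))


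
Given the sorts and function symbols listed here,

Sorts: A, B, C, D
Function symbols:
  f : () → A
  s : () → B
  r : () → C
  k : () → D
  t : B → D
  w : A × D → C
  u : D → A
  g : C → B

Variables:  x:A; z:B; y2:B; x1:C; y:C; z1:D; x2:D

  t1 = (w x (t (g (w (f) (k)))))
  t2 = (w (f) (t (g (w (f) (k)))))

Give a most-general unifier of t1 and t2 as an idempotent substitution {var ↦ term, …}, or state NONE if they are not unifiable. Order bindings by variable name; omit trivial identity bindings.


{x ↦ (f)}


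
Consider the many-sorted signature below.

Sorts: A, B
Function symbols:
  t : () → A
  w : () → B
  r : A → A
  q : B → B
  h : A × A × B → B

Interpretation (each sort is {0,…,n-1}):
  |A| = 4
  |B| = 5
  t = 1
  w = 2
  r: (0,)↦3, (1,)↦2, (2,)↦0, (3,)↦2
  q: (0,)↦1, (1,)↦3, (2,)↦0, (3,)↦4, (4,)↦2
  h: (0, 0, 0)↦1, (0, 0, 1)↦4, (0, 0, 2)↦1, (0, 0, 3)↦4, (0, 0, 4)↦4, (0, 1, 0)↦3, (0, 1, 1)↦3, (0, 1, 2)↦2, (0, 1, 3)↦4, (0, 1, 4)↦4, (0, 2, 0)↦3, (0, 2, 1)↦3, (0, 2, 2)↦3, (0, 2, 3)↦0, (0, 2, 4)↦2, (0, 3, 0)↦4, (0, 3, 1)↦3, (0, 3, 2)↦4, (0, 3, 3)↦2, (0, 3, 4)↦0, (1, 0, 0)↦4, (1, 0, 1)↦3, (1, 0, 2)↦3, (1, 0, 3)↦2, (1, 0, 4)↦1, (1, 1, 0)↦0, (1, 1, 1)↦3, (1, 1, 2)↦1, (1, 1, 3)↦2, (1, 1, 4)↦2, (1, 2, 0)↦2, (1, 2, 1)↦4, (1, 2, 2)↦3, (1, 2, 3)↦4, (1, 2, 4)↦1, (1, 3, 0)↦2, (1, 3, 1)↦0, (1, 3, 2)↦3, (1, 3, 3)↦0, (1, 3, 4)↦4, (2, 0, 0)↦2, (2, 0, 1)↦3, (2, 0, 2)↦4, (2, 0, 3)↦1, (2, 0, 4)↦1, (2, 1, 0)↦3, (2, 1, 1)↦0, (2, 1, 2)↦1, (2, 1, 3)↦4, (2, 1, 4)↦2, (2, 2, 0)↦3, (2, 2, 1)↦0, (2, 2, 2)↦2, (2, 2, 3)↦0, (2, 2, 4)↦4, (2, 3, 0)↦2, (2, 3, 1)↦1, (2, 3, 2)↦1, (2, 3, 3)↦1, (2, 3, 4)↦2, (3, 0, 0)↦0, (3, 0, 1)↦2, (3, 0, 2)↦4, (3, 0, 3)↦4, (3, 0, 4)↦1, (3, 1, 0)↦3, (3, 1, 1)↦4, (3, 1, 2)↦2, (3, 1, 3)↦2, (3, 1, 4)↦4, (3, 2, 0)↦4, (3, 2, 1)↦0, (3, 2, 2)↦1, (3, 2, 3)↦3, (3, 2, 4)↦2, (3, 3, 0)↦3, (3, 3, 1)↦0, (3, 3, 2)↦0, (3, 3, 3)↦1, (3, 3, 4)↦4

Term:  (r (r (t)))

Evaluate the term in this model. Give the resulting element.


  t = 1
  (r (t)) = r(1,) = 2
  (r (r (t))) = r(2,) = 0

value = 0


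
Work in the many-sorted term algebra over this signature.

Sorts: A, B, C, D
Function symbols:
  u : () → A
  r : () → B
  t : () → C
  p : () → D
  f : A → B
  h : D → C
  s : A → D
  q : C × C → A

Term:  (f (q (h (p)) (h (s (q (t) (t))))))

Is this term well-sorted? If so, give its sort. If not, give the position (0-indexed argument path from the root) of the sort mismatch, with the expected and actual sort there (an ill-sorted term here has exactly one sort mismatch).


      (p) : D
    (h (p)) : C
          (t) : C
          (t) : C
        (q (t) (t)) : A
      (s (q (t) (t))) : D
    (h (s (q (t) (t)))) : C
  (q (h (p)) (h (s (q (t) (t))))) : A
(f (q (h (p)) (h (s (q (t) (t)))))) : B

well-sorted; sort = B


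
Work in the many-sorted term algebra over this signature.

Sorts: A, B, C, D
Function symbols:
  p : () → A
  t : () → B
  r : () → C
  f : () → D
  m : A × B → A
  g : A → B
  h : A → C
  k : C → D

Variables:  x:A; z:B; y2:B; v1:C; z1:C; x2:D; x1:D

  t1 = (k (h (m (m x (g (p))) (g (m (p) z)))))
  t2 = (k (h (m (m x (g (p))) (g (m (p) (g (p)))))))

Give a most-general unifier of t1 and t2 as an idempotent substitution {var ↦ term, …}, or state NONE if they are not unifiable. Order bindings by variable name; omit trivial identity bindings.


{z ↦ (g (p))}


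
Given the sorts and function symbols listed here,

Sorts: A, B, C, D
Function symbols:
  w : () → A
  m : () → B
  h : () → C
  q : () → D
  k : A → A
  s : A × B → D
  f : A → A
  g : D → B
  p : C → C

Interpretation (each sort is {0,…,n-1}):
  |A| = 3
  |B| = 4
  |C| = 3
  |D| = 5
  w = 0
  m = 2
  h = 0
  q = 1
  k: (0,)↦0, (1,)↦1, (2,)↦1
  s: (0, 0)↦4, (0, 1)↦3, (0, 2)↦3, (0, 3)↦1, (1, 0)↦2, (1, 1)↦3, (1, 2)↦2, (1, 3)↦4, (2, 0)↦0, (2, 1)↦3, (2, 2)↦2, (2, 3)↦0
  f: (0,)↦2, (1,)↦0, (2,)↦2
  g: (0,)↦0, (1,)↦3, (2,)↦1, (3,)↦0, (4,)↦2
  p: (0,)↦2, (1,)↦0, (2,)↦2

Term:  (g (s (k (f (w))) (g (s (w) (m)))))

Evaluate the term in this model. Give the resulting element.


value = 1

  w = 0
  (f (w)) = f(0,) = 2
  (k (f (w))) = k(2,) = 1
  w = 0
  m = 2
  (s (w) (m)) = s(0, 2) = 3
  (g (s (w) (m))) = g(3,) = 0
  (s (k (f (w))) (g (s (w) (m)))) = s(1, 0) = 2
  (g (s (k (f (w))) (g (s (w) (m))))) = g(2,) = 1


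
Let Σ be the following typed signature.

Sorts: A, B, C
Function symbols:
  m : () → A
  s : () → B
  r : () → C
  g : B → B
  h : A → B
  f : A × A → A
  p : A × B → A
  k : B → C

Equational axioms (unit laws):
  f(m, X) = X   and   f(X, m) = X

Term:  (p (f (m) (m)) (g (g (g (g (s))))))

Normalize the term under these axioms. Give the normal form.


normal form = (p (m) (g (g (g (g (s))))))

1. (p (f (m) (m)) (g (g (g (g (s))))))  →  (p (m) (g (g (g (g (s))))))


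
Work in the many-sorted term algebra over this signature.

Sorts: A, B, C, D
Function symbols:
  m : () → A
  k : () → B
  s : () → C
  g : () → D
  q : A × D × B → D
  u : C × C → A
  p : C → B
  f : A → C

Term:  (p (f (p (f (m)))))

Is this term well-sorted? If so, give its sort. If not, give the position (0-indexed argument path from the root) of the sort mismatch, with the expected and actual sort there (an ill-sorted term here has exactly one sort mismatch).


ill-sorted at position [0, 0]: expected A, got B

        (m) : A
      (f (m)) : C
    (p (f (m))) : B
  (f (p (f (m)))) : ✗ arg 0 at [0, 0] has sort B, expected A


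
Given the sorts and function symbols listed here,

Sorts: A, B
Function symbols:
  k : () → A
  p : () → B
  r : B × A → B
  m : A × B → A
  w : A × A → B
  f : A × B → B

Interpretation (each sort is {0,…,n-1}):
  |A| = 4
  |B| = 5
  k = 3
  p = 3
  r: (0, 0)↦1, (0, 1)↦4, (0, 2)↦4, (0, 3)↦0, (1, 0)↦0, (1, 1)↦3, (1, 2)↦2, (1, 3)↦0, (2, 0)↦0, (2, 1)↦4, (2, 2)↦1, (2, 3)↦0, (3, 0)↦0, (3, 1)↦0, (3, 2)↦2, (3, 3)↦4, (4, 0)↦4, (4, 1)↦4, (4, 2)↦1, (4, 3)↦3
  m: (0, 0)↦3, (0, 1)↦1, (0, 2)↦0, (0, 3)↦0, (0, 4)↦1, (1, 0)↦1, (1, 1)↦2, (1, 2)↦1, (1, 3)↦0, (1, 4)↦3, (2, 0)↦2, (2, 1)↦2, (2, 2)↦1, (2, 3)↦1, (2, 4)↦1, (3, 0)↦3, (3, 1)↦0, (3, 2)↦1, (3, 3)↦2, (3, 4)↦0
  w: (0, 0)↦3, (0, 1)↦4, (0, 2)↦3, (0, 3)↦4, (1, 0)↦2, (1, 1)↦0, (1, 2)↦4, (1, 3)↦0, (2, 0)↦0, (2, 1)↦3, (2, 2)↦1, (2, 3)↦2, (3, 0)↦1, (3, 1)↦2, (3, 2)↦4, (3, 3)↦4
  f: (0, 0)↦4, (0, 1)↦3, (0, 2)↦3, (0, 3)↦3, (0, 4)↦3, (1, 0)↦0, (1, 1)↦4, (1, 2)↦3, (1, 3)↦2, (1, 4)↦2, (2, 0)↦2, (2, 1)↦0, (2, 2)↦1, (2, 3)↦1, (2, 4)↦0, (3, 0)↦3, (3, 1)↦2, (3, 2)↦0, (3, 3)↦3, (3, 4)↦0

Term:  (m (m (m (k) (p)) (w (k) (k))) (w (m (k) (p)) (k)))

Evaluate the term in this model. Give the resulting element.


  k = 3
  p = 3
  (m (k) (p)) = m(3, 3) = 2
  k = 3
  k = 3
  (w (k) (k)) = w(3, 3) = 4
  (m (m (k) (p)) (w (k) (k))) = m(2, 4) = 1
  k = 3
  p = 3
  (m (k) (p)) = m(3, 3) = 2
  k = 3
  (w (m (k) (p)) (k)) = w(2, 3) = 2
  (m (m (m (k) (p)) (w (k) (k))) (w (m (k) (p)) (k))) = m(1, 2) = 1

value = 1


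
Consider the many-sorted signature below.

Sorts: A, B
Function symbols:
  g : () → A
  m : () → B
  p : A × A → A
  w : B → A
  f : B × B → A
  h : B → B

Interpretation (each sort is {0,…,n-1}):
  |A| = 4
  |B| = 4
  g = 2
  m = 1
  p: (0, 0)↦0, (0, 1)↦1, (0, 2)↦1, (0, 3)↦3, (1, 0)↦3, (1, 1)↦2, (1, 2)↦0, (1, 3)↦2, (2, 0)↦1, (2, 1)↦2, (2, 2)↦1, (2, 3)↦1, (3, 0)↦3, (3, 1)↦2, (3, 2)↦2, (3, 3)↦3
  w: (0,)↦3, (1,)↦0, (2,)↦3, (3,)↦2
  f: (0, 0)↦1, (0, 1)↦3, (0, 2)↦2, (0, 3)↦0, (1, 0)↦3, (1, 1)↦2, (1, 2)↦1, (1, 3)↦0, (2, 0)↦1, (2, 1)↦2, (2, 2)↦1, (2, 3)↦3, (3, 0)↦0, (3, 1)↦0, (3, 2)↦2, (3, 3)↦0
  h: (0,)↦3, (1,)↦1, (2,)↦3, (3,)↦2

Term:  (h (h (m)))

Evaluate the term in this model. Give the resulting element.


  m = 1
  (h (m)) = h(1,) = 1
  (h (h (m))) = h(1,) = 1

value = 1


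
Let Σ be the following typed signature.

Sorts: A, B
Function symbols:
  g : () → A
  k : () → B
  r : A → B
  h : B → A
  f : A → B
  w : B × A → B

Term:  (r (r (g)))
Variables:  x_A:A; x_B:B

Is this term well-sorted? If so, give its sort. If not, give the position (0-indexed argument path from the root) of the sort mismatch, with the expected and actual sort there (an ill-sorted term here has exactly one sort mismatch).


ill-sorted at position [0]: expected A, got B

    (g) : A
  (r (g)) : B
(r (r (g))) : ✗ arg 0 at [0] has sort B, expected A


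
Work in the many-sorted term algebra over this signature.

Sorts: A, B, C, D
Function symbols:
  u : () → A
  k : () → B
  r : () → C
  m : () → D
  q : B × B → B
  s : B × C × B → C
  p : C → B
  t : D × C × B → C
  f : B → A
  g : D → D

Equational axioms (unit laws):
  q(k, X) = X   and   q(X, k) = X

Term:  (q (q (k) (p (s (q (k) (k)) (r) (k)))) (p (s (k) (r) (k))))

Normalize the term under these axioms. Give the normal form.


1. (q (q (k) (p (s (q (k) (k)) (r) (k)))) (p (s (k) (r) (k))))  →  (q (p (s (q (k) (k)) (r) (k))) (p (s (k) (r) (k))))
2. (q (p (s (q (k) (k)) (r) (k))) (p (s (k) (r) (k))))  →  (q (p (s (k) (r) (k))) (p (s (k) (r) (k))))

normal form = (q (p (s (k) (r) (k))) (p (s (k) (r) (k))))


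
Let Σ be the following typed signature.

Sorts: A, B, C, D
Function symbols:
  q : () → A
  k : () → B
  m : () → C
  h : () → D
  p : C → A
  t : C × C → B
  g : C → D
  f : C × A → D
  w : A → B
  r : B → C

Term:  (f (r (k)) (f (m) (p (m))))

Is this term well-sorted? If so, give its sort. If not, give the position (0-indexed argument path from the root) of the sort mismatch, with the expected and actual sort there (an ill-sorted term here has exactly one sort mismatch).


ill-sorted at position [1]: expected A, got D

    (k) : B
  (r (k)) : C
    (m) : C
      (m) : C
    (p (m)) : A
  (f (m) (p (m))) : D
(f (r (k)) (f (m) (p (m)))) : ✗ arg 1 at [1] has sort D, expected A


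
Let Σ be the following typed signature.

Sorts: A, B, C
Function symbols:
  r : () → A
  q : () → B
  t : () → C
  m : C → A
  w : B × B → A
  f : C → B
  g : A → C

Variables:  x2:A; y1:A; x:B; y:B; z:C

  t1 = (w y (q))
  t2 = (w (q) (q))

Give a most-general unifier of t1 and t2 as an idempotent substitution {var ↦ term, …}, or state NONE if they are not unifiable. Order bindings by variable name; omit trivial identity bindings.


{y ↦ (q)}


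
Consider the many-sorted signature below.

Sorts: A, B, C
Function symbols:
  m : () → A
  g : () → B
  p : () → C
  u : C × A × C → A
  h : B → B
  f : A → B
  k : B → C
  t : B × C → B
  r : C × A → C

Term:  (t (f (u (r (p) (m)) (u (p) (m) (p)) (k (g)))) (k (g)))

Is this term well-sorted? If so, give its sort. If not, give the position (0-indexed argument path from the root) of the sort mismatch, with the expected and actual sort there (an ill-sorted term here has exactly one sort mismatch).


        (p) : C
        (m) : A
      (r (p) (m)) : C
        (p) : C
        (m) : A
        (p) : C
      (u (p) (m) (p)) : A
        (g) : B
      (k (g)) : C
    (u (r (p) (m)) (u (p) (m) (p)) (k (g))) : A
  (f (u (r (p) (m)) (u (p) (m) (p)) (k (g)))) : B
    (g) : B
  (k (g)) : C
(t (f (u (r (p) (m)) (u (p) (m) (p)) (k (g)))) (k (g))) : B

well-sorted; sort = B


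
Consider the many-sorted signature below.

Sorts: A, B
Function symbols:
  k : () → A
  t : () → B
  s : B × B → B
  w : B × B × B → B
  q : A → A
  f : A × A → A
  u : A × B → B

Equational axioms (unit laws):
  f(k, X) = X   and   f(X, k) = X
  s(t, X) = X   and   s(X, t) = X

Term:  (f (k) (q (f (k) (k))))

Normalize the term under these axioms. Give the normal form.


normal form = (q (k))

1. (f (k) (q (f (k) (k))))  →  (q (f (k) (k)))
2. (q (f (k) (k)))  →  (q (k))


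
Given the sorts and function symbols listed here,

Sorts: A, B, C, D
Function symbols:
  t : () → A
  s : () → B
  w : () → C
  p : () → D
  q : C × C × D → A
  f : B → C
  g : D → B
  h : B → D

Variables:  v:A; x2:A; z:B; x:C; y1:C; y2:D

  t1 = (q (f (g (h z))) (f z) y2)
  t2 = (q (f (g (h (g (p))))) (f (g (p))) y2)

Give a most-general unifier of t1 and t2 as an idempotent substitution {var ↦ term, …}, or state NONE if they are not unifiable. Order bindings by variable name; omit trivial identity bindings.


{z ↦ (g (p))}


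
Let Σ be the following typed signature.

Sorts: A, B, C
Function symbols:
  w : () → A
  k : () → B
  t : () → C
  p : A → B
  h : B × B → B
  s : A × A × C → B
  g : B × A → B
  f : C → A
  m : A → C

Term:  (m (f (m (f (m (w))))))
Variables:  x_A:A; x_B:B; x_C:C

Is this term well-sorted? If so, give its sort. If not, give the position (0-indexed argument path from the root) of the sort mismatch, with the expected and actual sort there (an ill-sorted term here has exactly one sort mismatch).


well-sorted; sort = C

          (w) : A
        (m (w)) : C
      (f (m (w))) : A
    (m (f (m (w)))) : C
  (f (m (f (m (w))))) : A
(m (f (m (f (m (w)))))) : C


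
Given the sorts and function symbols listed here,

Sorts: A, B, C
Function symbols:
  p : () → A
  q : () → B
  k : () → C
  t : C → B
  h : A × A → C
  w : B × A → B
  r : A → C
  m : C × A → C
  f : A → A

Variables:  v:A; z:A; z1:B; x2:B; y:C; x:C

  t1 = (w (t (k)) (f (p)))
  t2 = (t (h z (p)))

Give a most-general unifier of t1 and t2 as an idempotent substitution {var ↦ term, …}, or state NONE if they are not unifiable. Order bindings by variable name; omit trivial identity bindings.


NONE (not unifiable)

head clash or occurs-check failure — not unifiable


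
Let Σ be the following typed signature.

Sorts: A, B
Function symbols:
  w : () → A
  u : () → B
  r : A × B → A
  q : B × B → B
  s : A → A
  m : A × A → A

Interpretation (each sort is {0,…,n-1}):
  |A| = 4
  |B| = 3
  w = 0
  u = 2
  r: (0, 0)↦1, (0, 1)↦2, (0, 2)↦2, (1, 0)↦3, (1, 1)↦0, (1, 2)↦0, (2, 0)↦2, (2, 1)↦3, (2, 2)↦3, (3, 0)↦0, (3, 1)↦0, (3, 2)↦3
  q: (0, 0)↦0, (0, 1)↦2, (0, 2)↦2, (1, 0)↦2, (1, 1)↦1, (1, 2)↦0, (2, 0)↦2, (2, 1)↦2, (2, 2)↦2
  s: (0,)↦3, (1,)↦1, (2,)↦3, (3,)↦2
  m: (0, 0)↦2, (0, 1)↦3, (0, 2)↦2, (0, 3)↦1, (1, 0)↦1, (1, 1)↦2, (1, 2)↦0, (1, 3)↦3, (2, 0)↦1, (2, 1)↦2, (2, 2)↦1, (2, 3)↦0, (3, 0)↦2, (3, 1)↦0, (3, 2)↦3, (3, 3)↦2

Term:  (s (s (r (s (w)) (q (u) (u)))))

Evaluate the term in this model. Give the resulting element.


  w = 0
  (s (w)) = s(0,) = 3
  u = 2
  u = 2
  (q (u) (u)) = q(2, 2) = 2
  (r (s (w)) (q (u) (u))) = r(3, 2) = 3
  (s (r (s (w)) (q (u) (u)))) = s(3,) = 2
  (s (s (r (s (w)) (q (u) (u))))) = s(2,) = 3

value = 3
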